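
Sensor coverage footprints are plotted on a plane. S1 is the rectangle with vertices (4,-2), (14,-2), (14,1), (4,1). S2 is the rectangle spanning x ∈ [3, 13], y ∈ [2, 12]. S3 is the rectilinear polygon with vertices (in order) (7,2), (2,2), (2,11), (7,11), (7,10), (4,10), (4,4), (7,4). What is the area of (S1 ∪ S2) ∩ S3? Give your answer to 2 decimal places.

The region (S1 ∪ S2) ∩ S3 is the polygon with vertices (3,11), (7,11), (7,10), (4,10), (4,4), (7,4), (7,2), (3,2).
By the shoelace formula its area is 18.00.

18.00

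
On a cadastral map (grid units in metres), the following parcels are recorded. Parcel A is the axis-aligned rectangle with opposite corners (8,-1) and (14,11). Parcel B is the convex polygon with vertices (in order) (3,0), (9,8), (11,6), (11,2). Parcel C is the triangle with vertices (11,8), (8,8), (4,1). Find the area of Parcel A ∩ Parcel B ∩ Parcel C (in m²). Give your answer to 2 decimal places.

2.83

The intersection is the polygon with vertices (9,8), (10,7), (8,5), (8,6.667).
By the shoelace formula its area is 2.83.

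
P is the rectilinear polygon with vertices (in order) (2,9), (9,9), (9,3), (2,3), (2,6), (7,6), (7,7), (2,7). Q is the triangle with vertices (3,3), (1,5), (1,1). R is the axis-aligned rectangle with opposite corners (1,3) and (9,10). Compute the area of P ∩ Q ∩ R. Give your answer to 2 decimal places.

The intersection is the polygon with vertices (2,4), (3,3), (2,3).
By the shoelace formula its area is 0.50.

0.50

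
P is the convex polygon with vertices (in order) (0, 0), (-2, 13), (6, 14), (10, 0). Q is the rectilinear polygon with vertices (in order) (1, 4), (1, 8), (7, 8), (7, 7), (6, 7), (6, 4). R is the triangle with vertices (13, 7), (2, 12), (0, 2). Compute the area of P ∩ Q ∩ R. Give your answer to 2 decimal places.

20.78

The intersection is the polygon with vertices (7,8), (7,7), (6,7), (6,4.308), (5.2,4), (1,4), (1,7), (1.2,8).
By the shoelace formula its area is 20.78.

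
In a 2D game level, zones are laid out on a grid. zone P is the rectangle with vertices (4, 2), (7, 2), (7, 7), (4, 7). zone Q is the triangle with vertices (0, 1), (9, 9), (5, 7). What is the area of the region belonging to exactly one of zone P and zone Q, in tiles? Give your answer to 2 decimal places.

|zone P| = 15, |zone Q| = 7, |zone P∩zone Q| = 2.7611.
|zone P △ zone Q| = |zone P| + |zone Q| − 2·|zone P∩zone Q| = 15 + 7 − 5.5222 = 16.48.

16.48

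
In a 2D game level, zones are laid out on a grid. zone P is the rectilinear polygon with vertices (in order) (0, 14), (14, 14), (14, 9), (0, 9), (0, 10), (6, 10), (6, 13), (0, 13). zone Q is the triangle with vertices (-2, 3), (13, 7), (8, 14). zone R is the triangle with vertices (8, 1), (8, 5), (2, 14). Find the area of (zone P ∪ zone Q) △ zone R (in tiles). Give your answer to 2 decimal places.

|zone P ∪ zone Q| = 95.6805.
|(zone P ∪ zone Q) ∩ zone R| = 6.1416.
|(zone P ∪ zone Q) △ zone R| = 95.6805 + 12 − 12.2832 = 95.40.

95.40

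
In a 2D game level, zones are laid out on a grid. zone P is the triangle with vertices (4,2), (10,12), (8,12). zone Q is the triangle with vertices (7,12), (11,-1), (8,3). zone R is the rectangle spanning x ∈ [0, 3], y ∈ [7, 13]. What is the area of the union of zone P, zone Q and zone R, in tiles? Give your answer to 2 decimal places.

By inclusion–exclusion:
Individual areas: |zone P| = 10, |zone Q| = 11.5, |zone R| = 18.
|zone P∩zone Q| = 1.0988.
|zone P∩zone R| = 0.
|zone Q∩zone R| = 0.
|zone P∩zone Q∩zone R| = 0.
|zone P ∪ zone Q ∪ zone R| = 39.5 − 1.0988 + 0 = 38.40.

38.40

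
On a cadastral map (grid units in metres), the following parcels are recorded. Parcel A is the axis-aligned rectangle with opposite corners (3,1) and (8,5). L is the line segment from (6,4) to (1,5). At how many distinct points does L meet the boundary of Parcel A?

The segment meets the boundary at (3,4.6).

1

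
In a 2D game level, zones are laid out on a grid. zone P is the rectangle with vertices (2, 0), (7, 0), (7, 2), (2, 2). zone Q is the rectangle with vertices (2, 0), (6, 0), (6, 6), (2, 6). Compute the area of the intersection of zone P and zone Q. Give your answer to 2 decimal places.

8.00

|zone P∩zone Q|: x∈[2,6], y∈[0,2] → 4·2 = 8.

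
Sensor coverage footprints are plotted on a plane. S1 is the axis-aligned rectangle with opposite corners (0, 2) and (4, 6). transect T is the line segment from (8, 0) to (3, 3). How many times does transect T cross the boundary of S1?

1

The segment meets the boundary at (4,2.4).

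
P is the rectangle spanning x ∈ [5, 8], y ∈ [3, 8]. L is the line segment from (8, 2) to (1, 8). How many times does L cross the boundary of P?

2

The segment meets the boundary at (5,4.571), (6.833,3).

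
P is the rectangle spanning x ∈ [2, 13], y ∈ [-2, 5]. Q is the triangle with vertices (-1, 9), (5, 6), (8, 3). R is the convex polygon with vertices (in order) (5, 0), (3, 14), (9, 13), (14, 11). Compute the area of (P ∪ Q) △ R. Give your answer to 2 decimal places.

|P ∪ Q| = 80.5.
|(P ∪ Q) ∩ R| = 13.3085.
|(P ∪ Q) △ R| = 80.5 + 77.5 − 26.6171 = 131.38.

131.38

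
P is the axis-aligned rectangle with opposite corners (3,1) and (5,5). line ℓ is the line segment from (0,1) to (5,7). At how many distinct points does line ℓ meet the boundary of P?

2

The segment meets the boundary at (3.333,5), (3,4.6).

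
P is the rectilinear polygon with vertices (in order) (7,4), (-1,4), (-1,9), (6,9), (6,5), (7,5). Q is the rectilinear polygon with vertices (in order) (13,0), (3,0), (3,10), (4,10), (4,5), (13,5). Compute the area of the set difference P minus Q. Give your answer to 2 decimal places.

|P| = 36, |P∩Q| = 8.
|P ∖ Q| = |P| − |P∩Q| = 36 − 8 = 28.00.

28.00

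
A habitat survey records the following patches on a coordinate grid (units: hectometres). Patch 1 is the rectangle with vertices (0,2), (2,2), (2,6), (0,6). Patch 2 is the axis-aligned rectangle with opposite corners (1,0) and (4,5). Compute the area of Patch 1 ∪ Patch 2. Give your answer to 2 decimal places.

By inclusion–exclusion:
Individual areas: |Patch 1| = 8, |Patch 2| = 15.
|Patch 1∩Patch 2|: x∈[1,2], y∈[2,5] → 1·3 = 3.
|Patch 1 ∪ Patch 2| = 23 − 3 = 20.00.

20.00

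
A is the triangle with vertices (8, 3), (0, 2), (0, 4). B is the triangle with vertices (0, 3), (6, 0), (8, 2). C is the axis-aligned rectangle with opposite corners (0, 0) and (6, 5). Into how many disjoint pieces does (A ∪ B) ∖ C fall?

2

(A ∪ B) ∖ C splits into 2 disjoint pieces (area 2.25, area 0.5).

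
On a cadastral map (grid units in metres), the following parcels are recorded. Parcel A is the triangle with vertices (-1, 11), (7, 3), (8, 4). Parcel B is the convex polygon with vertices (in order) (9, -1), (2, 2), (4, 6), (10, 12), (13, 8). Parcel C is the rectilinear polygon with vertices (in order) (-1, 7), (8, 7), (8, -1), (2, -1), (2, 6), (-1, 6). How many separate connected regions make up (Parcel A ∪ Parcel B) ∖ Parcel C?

2

(Parcel A ∪ Parcel B) ∖ Parcel C splits into 2 disjoint pieces (area 2.2857, area 43.2857).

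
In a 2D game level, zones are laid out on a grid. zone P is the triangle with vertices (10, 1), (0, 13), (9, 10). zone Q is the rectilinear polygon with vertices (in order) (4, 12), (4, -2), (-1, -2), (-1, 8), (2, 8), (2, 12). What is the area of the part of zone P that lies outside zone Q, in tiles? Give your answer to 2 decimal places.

|zone P| = 39, |zone P∩zone Q| = 5.0333.
|zone P ∖ zone Q| = |zone P| − |zone P∩zone Q| = 39 − 5.0333 = 33.97.

33.97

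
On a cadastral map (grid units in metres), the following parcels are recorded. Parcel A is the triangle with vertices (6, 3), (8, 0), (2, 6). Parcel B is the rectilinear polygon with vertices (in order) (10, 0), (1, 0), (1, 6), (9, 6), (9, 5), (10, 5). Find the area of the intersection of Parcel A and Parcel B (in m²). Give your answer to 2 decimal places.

3.00

The intersection is the polygon with vertices (8,0), (2,6), (6,3).
By the shoelace formula its area is 3.00.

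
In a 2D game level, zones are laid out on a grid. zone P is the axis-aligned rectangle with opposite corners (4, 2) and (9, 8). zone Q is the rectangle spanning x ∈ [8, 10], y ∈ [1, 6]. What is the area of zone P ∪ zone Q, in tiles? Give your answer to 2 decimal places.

36.00

By inclusion–exclusion:
Individual areas: |zone P| = 30, |zone Q| = 10.
|zone P∩zone Q|: x∈[8,9], y∈[2,6] → 1·4 = 4.
|zone P ∪ zone Q| = 40 − 4 = 36.00.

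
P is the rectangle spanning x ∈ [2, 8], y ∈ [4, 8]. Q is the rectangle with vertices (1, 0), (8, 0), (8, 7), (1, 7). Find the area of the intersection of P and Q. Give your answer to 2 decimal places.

|P∩Q|: x∈[2,8], y∈[4,7] → 6·3 = 18.

18.00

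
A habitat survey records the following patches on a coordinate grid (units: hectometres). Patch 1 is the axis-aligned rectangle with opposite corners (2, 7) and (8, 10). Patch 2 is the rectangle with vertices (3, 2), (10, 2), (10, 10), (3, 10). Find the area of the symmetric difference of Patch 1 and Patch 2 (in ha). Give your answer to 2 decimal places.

44.00

|Patch 1∩Patch 2|: x∈[3,8], y∈[7,10] → 5·3 = 15.
|Patch 1 △ Patch 2| = |Patch 1| + |Patch 2| − 2·|Patch 1∩Patch 2| = 18 + 56 − 30 = 44.00.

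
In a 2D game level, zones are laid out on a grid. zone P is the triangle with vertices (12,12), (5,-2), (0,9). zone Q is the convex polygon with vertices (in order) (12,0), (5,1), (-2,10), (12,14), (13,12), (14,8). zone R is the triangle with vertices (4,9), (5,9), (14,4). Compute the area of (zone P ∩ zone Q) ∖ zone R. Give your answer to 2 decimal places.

|zone P ∩ zone Q| = 66.4781.
|(zone P ∩ zone Q) ∩ zone R| = 1.8739.
|(zone P ∩ zone Q) ∖ zone R| = 66.4781 − 1.8739 = 64.60.

64.60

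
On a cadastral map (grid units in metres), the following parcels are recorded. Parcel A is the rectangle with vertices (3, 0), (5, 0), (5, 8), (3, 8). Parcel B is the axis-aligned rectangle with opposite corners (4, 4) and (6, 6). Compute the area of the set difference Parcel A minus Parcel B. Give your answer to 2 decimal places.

14.00

|Parcel A∩Parcel B|: x∈[4,5], y∈[4,6] → 1·2 = 2.
|Parcel A| = 16.
|Parcel A ∖ Parcel B| = |Parcel A| − |Parcel A∩Parcel B| = 16 − 2 = 14.00.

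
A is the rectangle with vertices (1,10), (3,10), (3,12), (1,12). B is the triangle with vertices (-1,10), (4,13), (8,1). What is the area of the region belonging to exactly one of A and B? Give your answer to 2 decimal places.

|A| = 4, |B| = 36, |A∩B| = 3.4667.
|A △ B| = |A| + |B| − 2·|A∩B| = 4 + 36 − 6.9333 = 33.07.

33.07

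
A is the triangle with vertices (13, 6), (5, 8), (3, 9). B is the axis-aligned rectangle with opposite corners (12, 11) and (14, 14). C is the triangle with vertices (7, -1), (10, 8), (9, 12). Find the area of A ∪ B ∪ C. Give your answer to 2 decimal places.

By inclusion–exclusion:
Individual areas: |A| = 2, |B| = 6, |C| = 10.5.
|A∩B| = 0.
|A∩C| = 0.2757.
|B∩C| = 0.
|A∩B∩C| = 0.
|A ∪ B ∪ C| = 18.5 − 0.2757 + 0 = 18.22.

18.22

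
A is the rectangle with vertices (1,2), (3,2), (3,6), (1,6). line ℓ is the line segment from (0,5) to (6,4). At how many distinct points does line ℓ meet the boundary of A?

2

The segment meets the boundary at (3,4.5), (1,4.833).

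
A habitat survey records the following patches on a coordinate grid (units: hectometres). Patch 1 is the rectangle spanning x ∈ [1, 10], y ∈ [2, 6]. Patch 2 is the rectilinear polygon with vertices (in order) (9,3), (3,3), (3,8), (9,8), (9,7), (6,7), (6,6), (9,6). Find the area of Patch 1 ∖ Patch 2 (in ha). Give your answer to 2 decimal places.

18.00

|Patch 1| = 36, |Patch 1∩Patch 2| = 18.
|Patch 1 ∖ Patch 2| = |Patch 1| − |Patch 1∩Patch 2| = 36 − 18 = 18.00.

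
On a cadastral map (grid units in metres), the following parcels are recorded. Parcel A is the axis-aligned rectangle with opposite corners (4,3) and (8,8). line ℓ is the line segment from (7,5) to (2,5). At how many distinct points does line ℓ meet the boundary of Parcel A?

The segment meets the boundary at (4,5).

1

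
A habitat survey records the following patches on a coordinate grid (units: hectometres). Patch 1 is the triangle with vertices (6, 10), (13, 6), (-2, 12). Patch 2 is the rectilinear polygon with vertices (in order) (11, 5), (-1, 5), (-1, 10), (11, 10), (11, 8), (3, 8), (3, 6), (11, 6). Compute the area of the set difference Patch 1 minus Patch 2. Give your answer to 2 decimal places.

|Patch 1| = 9, |Patch 1∩Patch 2| = 4.5.
|Patch 1 ∖ Patch 2| = |Patch 1| − |Patch 1∩Patch 2| = 9 − 4.5 = 4.50.

4.50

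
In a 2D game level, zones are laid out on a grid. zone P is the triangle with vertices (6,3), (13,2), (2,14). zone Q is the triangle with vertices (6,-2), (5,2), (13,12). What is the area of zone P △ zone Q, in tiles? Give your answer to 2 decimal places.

|zone P| = 36.5, |zone Q| = 21, |zone P∩zone Q| = 7.3667.
|zone P △ zone Q| = |zone P| + |zone Q| − 2·|zone P∩zone Q| = 36.5 + 21 − 14.7335 = 42.77.

42.77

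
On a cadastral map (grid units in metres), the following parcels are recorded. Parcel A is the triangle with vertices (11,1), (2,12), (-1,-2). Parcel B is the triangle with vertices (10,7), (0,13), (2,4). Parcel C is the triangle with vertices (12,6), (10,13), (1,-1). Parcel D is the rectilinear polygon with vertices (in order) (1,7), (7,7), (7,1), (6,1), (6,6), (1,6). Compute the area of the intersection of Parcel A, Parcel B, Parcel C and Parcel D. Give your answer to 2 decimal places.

The intersection is the polygon with vertices (6.12,6.964), (7,5.889), (7,5.875), (6,5.5), (6,6), (5.5,6).
By the shoelace formula its area is 0.99.

0.99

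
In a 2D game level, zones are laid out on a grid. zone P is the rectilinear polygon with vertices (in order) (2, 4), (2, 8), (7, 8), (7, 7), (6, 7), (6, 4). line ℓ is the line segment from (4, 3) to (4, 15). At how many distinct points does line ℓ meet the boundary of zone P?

The segment meets the boundary at (4,8), (4,4).

2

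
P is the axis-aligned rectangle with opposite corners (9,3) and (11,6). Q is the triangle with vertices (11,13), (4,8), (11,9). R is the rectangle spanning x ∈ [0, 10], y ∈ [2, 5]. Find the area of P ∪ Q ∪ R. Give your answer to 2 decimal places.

48.00

By inclusion–exclusion:
Individual areas: |P| = 6, |Q| = 14, |R| = 30.
|P∩Q| = 0.
|P∩R|: x∈[9,10], y∈[3,5] → 1·2 = 2.
|Q∩R| = 0.
|P∩Q∩R| = 0.
|P ∪ Q ∪ R| = 50 − 2 + 0 = 48.00.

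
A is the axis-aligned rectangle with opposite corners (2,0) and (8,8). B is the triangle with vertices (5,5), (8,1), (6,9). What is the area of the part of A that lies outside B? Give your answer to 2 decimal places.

40.25

|A| = 48, |A∩B| = 7.75.
|A ∖ B| = |A| − |A∩B| = 48 − 7.75 = 40.25.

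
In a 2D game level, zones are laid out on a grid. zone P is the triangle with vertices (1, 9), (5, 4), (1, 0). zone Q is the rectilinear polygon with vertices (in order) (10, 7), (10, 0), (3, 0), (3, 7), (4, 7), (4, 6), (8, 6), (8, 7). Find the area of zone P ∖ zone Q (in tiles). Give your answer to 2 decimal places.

|zone P| = 18, |zone P∩zone Q| = 4.5.
|zone P ∖ zone Q| = |zone P| − |zone P∩zone Q| = 18 − 4.5 = 13.50.

13.50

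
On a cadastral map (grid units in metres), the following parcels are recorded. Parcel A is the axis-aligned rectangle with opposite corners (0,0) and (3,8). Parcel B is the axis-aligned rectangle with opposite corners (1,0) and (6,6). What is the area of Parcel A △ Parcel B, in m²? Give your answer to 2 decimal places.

30.00

|Parcel A∩Parcel B|: x∈[1,3], y∈[0,6] → 2·6 = 12.
|Parcel A △ Parcel B| = |Parcel A| + |Parcel B| − 2·|Parcel A∩Parcel B| = 24 + 30 − 24 = 30.00.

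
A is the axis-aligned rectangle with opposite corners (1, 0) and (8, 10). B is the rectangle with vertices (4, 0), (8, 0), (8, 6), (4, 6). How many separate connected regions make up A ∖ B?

1

A ∖ B is a single connected region.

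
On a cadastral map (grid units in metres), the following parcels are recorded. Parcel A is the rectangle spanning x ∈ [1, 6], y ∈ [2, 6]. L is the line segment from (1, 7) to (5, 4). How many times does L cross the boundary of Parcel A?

1

The segment meets the boundary at (2.333,6).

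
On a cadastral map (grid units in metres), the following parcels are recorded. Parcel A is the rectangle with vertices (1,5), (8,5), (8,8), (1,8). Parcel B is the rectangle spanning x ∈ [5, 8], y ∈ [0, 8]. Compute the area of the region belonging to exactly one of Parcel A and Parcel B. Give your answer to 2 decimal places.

|Parcel A∩Parcel B|: x∈[5,8], y∈[5,8] → 3·3 = 9.
|Parcel A △ Parcel B| = |Parcel A| + |Parcel B| − 2·|Parcel A∩Parcel B| = 21 + 24 − 18 = 27.00.

27.00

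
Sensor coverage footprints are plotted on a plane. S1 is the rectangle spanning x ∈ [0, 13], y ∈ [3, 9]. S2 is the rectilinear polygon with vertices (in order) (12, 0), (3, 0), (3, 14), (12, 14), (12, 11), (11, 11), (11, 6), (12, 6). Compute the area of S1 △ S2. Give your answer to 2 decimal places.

97.00

|S1| = 78, |S2| = 121, |S1∩S2| = 51.
|S1 △ S2| = |S1| + |S2| − 2·|S1∩S2| = 78 + 121 − 102 = 97.00.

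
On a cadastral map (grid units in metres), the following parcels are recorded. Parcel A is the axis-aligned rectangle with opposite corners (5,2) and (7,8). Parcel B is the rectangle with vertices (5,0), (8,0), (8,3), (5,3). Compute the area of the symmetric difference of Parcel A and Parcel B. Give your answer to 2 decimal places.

|Parcel A∩Parcel B|: x∈[5,7], y∈[2,3] → 2·1 = 2.
|Parcel A △ Parcel B| = |Parcel A| + |Parcel B| − 2·|Parcel A∩Parcel B| = 12 + 9 − 4 = 17.00.

17.00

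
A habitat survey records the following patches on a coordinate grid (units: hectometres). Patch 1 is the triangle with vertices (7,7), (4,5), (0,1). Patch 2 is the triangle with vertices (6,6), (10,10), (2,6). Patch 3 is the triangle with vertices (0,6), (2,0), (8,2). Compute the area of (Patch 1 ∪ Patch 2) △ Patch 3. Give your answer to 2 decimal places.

28.31

|Patch 1 ∪ Patch 2| = 9.8333.
|(Patch 1 ∪ Patch 2) ∩ Patch 3| = 0.7615.
|(Patch 1 ∪ Patch 2) △ Patch 3| = 9.8333 + 20 − 1.5229 = 28.31.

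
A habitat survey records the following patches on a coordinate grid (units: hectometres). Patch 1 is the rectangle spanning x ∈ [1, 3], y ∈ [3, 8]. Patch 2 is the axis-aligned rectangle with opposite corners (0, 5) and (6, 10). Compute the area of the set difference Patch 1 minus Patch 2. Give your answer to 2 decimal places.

|Patch 1∩Patch 2|: x∈[1,3], y∈[5,8] → 2·3 = 6.
|Patch 1| = 10.
|Patch 1 ∖ Patch 2| = |Patch 1| − |Patch 1∩Patch 2| = 10 − 6 = 4.00.

4.00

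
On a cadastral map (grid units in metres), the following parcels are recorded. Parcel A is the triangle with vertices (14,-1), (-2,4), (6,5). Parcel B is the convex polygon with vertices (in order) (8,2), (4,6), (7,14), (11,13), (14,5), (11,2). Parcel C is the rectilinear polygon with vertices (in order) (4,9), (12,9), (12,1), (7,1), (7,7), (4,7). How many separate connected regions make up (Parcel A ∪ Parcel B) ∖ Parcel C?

(Parcel A ∪ Parcel B) ∖ Parcel C splits into 3 disjoint pieces (area 23.0243, area 32.6875, area 3.7333).

3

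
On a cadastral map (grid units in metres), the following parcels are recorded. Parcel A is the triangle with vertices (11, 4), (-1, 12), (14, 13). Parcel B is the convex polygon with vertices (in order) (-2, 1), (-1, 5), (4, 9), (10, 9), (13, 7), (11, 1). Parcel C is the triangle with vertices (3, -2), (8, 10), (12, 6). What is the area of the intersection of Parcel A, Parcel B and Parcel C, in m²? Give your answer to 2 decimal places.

12.84

The intersection is the polygon with vertices (9,9), (11.75,6.25), (11.526,5.579), (10.286,4.476), (6.696,6.87), (7.583,9).
By the shoelace formula its area is 12.84.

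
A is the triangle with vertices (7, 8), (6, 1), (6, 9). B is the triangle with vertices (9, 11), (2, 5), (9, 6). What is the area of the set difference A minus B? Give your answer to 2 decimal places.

1.61

|A| = 4, |A∩B| = 2.3883.
|A ∖ B| = |A| − |A∩B| = 4 − 2.3883 = 1.61.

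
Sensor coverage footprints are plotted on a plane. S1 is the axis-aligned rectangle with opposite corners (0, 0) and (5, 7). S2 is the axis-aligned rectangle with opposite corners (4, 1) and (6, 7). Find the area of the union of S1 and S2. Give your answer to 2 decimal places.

By inclusion–exclusion:
Individual areas: |S1| = 35, |S2| = 12.
|S1∩S2|: x∈[4,5], y∈[1,7] → 1·6 = 6.
|S1 ∪ S2| = 47 − 6 = 41.00.

41.00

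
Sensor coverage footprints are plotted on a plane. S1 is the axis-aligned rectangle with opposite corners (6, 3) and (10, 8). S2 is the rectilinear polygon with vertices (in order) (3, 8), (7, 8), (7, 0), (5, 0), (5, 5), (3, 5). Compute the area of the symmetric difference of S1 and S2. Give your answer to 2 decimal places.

32.00

|S1| = 20, |S2| = 22, |S1∩S2| = 5.
|S1 △ S2| = |S1| + |S2| − 2·|S1∩S2| = 20 + 22 − 10 = 32.00.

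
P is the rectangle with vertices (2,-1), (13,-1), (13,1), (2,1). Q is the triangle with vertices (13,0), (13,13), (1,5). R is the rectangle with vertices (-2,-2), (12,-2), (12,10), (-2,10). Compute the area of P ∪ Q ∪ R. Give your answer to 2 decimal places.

185.75

By inclusion–exclusion:
Individual areas: |P| = 22, |Q| = 78, |R| = 168.
|P∩Q| = 1.2.
|P∩R|: x∈[2,12], y∈[-1,1] → 10·2 = 20.
|Q∩R| = 61.4583.
|P∩Q∩R| = 0.4083.
|P ∪ Q ∪ R| = 268 − 82.6583 + 0.4083 = 185.75.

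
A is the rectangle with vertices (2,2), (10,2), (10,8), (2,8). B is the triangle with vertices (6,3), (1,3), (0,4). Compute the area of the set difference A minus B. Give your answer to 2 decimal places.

46.67

|A| = 48, |A∩B| = 1.3333.
|A ∖ B| = |A| − |A∩B| = 48 − 1.3333 = 46.67.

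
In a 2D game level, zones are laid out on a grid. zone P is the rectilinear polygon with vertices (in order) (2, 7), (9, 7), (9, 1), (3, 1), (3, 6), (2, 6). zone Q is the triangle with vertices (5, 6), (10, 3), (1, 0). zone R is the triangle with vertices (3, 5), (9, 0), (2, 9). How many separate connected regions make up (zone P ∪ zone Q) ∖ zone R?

(zone P ∪ zone Q) ∖ zone R splits into 3 disjoint pieces (area 19.1333, area 12.1, area 0.625).

3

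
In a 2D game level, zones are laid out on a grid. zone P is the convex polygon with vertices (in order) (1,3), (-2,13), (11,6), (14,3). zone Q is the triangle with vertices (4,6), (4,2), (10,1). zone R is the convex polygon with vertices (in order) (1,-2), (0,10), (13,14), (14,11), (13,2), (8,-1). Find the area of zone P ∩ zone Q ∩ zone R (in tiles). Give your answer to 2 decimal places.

5.40

The intersection is the polygon with vertices (4,6), (7.6,3), (4,3).
By the shoelace formula its area is 5.40.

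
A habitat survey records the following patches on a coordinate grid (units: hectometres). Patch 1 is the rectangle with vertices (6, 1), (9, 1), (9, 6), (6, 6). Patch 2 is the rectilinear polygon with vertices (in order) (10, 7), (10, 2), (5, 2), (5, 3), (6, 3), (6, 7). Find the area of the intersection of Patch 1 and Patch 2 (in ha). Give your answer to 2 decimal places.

12.00

The intersection is the polygon with vertices (9,6), (9,2), (6,2), (6,3), (6,6).
By the shoelace formula its area is 12.00.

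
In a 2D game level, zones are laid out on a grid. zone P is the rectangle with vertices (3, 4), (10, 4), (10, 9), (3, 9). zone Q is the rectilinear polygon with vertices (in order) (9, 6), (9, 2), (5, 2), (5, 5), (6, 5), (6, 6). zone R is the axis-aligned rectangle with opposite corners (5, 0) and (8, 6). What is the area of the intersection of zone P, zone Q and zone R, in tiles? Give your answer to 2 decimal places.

The intersection is the polygon with vertices (5,5), (6,5), (6,6), (8,6), (8,4), (5,4).
By the shoelace formula its area is 5.00.

5.00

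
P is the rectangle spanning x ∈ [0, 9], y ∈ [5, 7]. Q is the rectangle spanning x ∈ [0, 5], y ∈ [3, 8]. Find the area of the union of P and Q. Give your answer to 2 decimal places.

By inclusion–exclusion:
Individual areas: |P| = 18, |Q| = 25.
|P∩Q|: x∈[0,5], y∈[5,7] → 5·2 = 10.
|P ∪ Q| = 43 − 10 = 33.00.

33.00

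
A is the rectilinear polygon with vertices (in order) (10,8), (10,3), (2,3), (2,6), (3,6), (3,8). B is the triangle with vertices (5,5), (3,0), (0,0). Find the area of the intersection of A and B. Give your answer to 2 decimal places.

The intersection is the polygon with vertices (3,3), (5,5), (4.2,3).
By the shoelace formula its area is 1.20.

1.20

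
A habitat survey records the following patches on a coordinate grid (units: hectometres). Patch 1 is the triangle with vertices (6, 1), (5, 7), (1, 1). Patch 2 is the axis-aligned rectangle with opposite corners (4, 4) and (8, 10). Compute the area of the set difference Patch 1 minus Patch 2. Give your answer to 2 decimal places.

12.00

|Patch 1| = 15, |Patch 1∩Patch 2| = 3.
|Patch 1 ∖ Patch 2| = |Patch 1| − |Patch 1∩Patch 2| = 15 − 3 = 12.00.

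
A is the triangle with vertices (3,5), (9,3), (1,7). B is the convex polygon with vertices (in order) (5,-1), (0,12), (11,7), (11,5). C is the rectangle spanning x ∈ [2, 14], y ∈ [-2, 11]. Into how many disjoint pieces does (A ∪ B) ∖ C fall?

2

(A ∪ B) ∖ C splits into 2 disjoint pieces (area 0.25, area 4.3).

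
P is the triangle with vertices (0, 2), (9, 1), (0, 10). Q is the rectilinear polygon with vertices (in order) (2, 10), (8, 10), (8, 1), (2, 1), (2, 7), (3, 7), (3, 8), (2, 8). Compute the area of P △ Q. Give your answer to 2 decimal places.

|P| = 36, |Q| = 53, |P∩Q| = 20.8333.
|P △ Q| = |P| + |Q| − 2·|P∩Q| = 36 + 53 − 41.6667 = 47.33.

47.33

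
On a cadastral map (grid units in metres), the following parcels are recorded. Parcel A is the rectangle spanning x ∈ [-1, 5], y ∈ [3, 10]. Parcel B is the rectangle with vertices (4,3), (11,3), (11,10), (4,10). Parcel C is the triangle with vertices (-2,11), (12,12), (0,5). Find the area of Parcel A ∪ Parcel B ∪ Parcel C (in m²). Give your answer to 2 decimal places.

102.07

By inclusion–exclusion:
Individual areas: |Parcel A| = 42, |Parcel B| = 49, |Parcel C| = 43.
|Parcel A∩Parcel B|: x∈[4,5], y∈[3,10] → 1·7 = 7.
|Parcel A∩Parcel C| = 21.2083.
|Parcel B∩Parcel C| = 6.0952.
|Parcel A∩Parcel B∩Parcel C| = 2.375.
|Parcel A ∪ Parcel B ∪ Parcel C| = 134 − 34.3036 + 2.375 = 102.07.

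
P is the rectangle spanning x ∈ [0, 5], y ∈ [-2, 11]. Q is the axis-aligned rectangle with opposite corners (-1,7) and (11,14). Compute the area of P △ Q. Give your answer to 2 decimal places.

|P∩Q|: x∈[0,5], y∈[7,11] → 5·4 = 20.
|P △ Q| = |P| + |Q| − 2·|P∩Q| = 65 + 84 − 40 = 109.00.

109.00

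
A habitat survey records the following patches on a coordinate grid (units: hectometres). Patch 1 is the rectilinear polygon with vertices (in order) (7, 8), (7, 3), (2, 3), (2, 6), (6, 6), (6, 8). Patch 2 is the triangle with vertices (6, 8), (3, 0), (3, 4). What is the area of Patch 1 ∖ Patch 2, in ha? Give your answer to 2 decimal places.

13.44

|Patch 1| = 17, |Patch 1∩Patch 2| = 3.5625.
|Patch 1 ∖ Patch 2| = |Patch 1| − |Patch 1∩Patch 2| = 17 − 3.5625 = 13.44.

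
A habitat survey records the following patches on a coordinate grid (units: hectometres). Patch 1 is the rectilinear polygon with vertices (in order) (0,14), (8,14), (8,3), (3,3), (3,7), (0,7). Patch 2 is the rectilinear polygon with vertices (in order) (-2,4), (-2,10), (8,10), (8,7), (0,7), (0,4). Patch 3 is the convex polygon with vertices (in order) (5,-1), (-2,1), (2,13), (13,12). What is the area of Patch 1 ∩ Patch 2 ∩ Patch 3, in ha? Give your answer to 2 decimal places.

The intersection is the polygon with vertices (3,7), (0,7), (1,10), (8,10), (8,7).
By the shoelace formula its area is 22.50.

22.50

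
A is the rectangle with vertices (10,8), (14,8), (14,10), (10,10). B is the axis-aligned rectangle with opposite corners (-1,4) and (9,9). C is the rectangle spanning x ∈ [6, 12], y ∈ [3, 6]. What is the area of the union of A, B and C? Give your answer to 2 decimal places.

By inclusion–exclusion:
Individual areas: |A| = 8, |B| = 50, |C| = 18.
|A∩B| = 0 (no overlap).
|A∩C| = 0 (no overlap).
|B∩C|: x∈[6,9], y∈[4,6] → 3·2 = 6.
|A∩B∩C| = 0.
|A ∪ B ∪ C| = 76 − 6 + 0 = 70.00.

70.00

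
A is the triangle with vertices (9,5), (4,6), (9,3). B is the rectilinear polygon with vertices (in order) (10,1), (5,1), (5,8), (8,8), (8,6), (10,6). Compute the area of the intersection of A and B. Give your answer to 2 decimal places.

The intersection is the polygon with vertices (9,5), (9,3), (5,5.4), (5,5.8).
By the shoelace formula its area is 4.80.

4.80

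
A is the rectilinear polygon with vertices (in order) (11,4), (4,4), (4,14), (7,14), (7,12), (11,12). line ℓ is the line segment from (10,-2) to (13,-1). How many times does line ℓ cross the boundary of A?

The segment lies entirely outside A and never meets its boundary.

0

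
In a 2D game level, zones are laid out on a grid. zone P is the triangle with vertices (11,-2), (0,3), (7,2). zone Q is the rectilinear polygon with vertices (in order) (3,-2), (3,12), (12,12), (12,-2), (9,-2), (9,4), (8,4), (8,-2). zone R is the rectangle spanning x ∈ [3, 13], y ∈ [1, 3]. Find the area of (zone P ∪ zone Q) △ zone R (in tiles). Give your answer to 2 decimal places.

|zone P ∪ zone Q| = 122.7662.
|(zone P ∪ zone Q) ∩ zone R| = 16.
|(zone P ∪ zone Q) △ zone R| = 122.7662 + 20 − 32 = 110.77.

110.77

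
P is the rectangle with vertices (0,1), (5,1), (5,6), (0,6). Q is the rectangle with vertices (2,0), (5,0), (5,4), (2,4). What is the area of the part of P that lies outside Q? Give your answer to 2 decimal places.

|P∩Q|: x∈[2,5], y∈[1,4] → 3·3 = 9.
|P| = 25.
|P ∖ Q| = |P| − |P∩Q| = 25 − 9 = 16.00.

16.00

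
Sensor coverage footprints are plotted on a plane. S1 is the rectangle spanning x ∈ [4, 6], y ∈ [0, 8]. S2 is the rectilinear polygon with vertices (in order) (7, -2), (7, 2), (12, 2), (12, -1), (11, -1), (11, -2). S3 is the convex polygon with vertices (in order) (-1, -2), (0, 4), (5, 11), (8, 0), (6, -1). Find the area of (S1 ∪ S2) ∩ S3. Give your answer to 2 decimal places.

17.64

|S1 ∪ S2| = 35.
|(S1 ∪ S2) ∩ S3| = 17.64.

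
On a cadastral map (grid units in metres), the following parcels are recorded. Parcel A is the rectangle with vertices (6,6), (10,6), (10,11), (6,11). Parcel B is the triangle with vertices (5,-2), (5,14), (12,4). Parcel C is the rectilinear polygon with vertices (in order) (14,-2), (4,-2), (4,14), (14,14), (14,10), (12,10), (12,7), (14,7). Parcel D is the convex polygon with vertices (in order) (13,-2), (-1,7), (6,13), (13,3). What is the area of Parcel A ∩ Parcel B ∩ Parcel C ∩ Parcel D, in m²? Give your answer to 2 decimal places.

The intersection is the polygon with vertices (6,11), (7.1,11), (10,6.857), (10,6), (6,6).
By the shoelace formula its area is 13.99.

13.99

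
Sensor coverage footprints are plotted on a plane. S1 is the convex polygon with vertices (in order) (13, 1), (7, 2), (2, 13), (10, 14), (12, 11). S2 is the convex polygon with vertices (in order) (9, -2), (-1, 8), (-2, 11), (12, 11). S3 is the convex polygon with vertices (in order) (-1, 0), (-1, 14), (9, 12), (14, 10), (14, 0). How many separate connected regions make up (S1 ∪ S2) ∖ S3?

(S1 ∪ S2) ∖ S3 splits into 3 disjoint pieces (area 2.4615, area 1.5, area 10.1482).

3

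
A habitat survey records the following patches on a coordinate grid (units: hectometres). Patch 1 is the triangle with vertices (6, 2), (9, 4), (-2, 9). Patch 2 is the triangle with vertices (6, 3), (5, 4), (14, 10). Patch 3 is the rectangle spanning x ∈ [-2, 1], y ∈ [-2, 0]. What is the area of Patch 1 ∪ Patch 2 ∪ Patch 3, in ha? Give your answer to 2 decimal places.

29.28

By inclusion–exclusion:
Individual areas: |Patch 1| = 18.5, |Patch 2| = 7.5, |Patch 3| = 6.
|Patch 1∩Patch 2| = 2.7177.
|Patch 1∩Patch 3| = 0.
|Patch 2∩Patch 3| = 0.
|Patch 1∩Patch 2∩Patch 3| = 0.
|Patch 1 ∪ Patch 2 ∪ Patch 3| = 32 − 2.7177 + 0 = 29.28.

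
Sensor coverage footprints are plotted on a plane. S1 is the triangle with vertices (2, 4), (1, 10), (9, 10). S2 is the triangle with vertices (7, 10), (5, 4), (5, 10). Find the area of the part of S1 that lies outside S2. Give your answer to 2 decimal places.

19.54

|S1| = 24, |S1∩S2| = 4.4571.
|S1 ∖ S2| = |S1| − |S1∩S2| = 24 − 4.4571 = 19.54.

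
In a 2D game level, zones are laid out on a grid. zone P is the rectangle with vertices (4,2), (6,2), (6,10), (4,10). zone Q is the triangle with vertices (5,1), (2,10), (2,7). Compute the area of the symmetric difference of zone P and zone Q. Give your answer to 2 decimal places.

19.67

|zone P| = 16, |zone Q| = 4.5, |zone P∩zone Q| = 0.4167.
|zone P △ zone Q| = |zone P| + |zone Q| − 2·|zone P∩zone Q| = 16 + 4.5 − 0.8333 = 19.67.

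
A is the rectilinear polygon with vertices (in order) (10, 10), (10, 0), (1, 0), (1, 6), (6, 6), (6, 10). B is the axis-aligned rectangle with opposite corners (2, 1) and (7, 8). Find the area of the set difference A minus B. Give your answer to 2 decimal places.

43.00

|A| = 70, |A∩B| = 27.
|A ∖ B| = |A| − |A∩B| = 70 − 27 = 43.00.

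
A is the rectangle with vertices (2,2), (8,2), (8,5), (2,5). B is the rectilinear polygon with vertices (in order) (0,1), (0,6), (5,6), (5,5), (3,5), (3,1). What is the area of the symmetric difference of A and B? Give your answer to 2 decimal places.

|A| = 18, |B| = 17, |A∩B| = 3.
|A △ B| = |A| + |B| − 2·|A∩B| = 18 + 17 − 6 = 29.00.

29.00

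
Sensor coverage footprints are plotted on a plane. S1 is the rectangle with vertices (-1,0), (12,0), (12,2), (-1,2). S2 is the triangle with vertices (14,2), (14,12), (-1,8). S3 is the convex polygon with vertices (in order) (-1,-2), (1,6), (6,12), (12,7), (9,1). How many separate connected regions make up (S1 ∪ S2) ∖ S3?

(S1 ∪ S2) ∖ S3 splits into 4 disjoint pieces (area 1.5, area 7.4167, area 4.3214, area 31.4104).

4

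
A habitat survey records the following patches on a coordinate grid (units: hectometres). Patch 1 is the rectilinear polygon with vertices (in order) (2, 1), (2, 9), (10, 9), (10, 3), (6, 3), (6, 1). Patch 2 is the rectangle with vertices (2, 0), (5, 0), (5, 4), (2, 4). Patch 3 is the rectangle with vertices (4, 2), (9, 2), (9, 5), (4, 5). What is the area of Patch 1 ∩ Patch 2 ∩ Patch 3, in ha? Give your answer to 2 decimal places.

2.00

The intersection is the polygon with vertices (5,4), (5,2), (4,2), (4,4).
By the shoelace formula its area is 2.00.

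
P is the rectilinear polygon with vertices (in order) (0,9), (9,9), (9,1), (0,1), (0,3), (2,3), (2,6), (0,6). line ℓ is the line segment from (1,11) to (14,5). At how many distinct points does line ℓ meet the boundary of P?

2

The segment meets the boundary at (9,7.308), (5.333,9).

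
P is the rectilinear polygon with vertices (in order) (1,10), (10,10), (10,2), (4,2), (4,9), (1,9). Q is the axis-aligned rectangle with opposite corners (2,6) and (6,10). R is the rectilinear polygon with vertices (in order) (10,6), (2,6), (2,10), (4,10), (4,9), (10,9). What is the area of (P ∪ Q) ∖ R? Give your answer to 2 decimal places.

|P ∪ Q| = 57.
|(P ∪ Q) ∩ R| = 26.
|(P ∪ Q) ∖ R| = 57 − 26 = 31.00.

31.00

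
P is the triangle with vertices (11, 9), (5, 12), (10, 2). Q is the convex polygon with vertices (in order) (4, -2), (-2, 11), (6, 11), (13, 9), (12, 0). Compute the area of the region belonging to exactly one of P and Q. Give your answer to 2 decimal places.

114.17

|P| = 22.5, |Q| = 134.5, |P∩Q| = 21.4167.
|P △ Q| = |P| + |Q| − 2·|P∩Q| = 22.5 + 134.5 − 42.8333 = 114.17.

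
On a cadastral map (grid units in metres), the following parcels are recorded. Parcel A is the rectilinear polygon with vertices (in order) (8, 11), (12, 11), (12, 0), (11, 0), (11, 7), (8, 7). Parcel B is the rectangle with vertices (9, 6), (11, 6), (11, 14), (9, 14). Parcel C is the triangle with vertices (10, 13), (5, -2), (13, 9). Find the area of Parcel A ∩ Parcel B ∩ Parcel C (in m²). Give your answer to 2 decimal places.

7.83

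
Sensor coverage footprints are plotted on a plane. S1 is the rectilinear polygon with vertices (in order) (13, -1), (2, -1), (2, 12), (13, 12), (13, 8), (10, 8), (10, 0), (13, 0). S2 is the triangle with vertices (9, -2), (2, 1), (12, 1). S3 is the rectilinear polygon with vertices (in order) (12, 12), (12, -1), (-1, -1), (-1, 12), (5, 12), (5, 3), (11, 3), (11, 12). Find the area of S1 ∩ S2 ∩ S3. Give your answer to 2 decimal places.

11.83

The intersection is the polygon with vertices (2,1), (10,1), (10,0), (11,0), (10,-1), (6.667,-1).
By the shoelace formula its area is 11.83.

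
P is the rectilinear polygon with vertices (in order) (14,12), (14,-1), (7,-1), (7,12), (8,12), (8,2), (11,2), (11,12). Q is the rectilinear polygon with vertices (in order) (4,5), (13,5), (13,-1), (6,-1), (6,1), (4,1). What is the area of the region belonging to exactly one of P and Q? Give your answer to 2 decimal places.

|P| = 61, |Q| = 50, |P∩Q| = 27.
|P △ Q| = |P| + |Q| − 2·|P∩Q| = 61 + 50 − 54 = 57.00.

57.00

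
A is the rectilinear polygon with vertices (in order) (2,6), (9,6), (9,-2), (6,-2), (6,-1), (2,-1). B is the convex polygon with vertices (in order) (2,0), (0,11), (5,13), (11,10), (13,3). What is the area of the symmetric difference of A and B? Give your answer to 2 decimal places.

|A| = 52, |B| = 114.5, |A∩B| = 35.3182.
|A △ B| = |A| + |B| − 2·|A∩B| = 52 + 114.5 − 70.6364 = 95.86.

95.86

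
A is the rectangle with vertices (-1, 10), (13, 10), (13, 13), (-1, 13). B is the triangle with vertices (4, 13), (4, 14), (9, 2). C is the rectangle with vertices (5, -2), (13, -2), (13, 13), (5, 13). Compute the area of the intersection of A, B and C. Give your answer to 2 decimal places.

0.39

The intersection is the polygon with vertices (5.667,10), (5.364,10), (5,10.8), (5,11.6).
By the shoelace formula its area is 0.39.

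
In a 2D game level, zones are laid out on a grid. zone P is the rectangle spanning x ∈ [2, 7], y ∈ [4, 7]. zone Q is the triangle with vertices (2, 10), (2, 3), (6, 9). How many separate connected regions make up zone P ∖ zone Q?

1

zone P ∖ zone Q is a single connected region.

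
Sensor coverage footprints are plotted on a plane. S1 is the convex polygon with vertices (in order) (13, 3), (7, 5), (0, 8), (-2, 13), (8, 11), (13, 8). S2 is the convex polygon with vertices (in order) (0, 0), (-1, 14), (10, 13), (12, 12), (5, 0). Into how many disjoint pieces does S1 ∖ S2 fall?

2

S1 ∖ S2 splits into 2 disjoint pieces (area 20.9769, area 1.6304).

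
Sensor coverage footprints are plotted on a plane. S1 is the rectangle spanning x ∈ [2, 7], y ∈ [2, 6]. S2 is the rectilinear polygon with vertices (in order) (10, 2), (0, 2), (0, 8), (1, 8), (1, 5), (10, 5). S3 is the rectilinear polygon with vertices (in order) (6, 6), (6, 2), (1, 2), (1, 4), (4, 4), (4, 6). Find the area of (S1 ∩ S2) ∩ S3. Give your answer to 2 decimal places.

10.00

The region (S1 ∩ S2) ∩ S3 is the polygon with vertices (2,2), (2,4), (4,4), (4,5), (6,5), (6,2).
By the shoelace formula its area is 10.00.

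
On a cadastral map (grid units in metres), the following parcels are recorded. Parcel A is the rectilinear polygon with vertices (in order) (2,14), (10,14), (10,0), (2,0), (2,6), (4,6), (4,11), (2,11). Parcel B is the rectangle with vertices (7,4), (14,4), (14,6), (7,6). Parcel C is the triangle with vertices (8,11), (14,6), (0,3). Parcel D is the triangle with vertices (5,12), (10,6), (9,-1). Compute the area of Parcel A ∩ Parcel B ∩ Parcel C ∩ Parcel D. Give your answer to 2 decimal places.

3.34

The intersection is the polygon with vertices (10,6), (9.874,5.116), (7.289,4.562), (7,5.5), (7,6).
By the shoelace formula its area is 3.34.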